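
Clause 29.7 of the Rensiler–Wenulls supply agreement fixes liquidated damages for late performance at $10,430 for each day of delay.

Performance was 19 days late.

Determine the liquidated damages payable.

Per-day damages: 19 × $10,430 = $198,170

$198,170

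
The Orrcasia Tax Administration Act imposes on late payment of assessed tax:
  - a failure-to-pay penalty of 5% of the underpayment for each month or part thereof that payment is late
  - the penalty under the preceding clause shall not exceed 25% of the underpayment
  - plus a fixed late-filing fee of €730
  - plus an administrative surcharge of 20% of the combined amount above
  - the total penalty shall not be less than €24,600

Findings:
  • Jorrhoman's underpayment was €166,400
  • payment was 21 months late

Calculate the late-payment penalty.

Accrued rate: 5% × 21 = 105%, capped at 25% → 25%
Failure-to-pay penalty: 25% of €166,400 = €41,600
Penalty before surcharge: €41,600 + €730 = €42,330
Administrative surcharge: 20% of €42,330 = €8,466
Total penalty: €42,330 + €8,466 = €50,796
Minimum €24,600: €50,796 meets the minimum, no increase.

€50,796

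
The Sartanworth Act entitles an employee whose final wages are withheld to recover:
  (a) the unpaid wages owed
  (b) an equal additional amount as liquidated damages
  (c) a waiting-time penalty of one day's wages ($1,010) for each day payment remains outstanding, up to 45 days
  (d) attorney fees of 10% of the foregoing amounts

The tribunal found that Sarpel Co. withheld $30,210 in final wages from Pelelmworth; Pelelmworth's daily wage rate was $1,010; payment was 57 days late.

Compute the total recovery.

$116,457

Liquidated damages (equal amount): $30,210
Penalty days: min(57, 45) = 45
Waiting-time penalty: 45 × $1,010 = $45,450
Subtotal: $30,210 + $30,210 + $45,450 = $105,870
Attorney fees: 10% of $105,870 = $10,587
Total award: $105,870 + $10,587 = $116,457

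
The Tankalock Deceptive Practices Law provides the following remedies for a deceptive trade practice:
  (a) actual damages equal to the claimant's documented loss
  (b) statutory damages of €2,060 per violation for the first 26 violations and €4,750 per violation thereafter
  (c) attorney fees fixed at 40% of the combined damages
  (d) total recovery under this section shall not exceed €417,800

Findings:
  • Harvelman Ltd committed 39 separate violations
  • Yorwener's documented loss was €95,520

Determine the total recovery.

€295,162

First 26 violations: 26 × €2,060 = €53,560
Remaining violations: (39 − 26) × €4,750 = €61,750
Statutory damages: €53,560 + €61,750 = €115,310
Combined damages: €95,520 + €115,310 = €210,830
Attorney fees: 40% of €210,830 = €84,332
Total before cap: €210,830 + €84,332 = €295,162
Cap at €417,800: €295,162 is within the cap, no reduction.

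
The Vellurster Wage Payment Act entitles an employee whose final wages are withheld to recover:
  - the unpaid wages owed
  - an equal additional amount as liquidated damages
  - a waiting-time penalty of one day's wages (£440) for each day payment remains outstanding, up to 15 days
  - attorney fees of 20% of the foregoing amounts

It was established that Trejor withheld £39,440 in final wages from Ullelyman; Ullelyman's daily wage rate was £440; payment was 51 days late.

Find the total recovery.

Liquidated damages (equal amount): £39,440
Penalty days: min(51, 15) = 15
Waiting-time penalty: 15 × £440 = £6,600
Subtotal: £39,440 + £39,440 + £6,600 = £85,480
Attorney fees: 20% of £85,480 = £17,096
Total award: £85,480 + £17,096 = £102,576

Total award: £102,576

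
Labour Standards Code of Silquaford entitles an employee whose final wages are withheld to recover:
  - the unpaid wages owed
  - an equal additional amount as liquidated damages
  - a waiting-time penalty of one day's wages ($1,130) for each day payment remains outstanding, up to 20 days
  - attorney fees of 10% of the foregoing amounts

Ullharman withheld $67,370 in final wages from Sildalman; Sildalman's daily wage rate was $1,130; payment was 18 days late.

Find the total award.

Liquidated damages (equal amount): $67,370
Penalty days: min(18, 20) = 18
Waiting-time penalty: 18 × $1,130 = $20,340
Subtotal: $67,370 + $67,370 + $20,340 = $155,080
Attorney fees: 10% of $155,080 = $15,508
Total award: $155,080 + $15,508 = $170,588

$170,588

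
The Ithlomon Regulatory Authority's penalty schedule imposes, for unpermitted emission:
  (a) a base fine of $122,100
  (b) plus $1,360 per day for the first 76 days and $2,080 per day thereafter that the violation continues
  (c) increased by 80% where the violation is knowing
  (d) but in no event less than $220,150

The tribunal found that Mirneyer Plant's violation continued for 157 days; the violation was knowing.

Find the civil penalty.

$709,092

First 76 days: 76 × $1,360 = $103,360
Remaining days: (157 − 76) × $2,080 = $168,480
Per-day component: $103,360 + $168,480 = $271,840
Base plus per-day: $122,100 + $271,840 = $393,940
Enhancement: 80% of $393,940 = $315,152
Enhanced fine: $393,940 + $315,152 = $709,092
Minimum $220,150: $709,092 meets the minimum, no increase.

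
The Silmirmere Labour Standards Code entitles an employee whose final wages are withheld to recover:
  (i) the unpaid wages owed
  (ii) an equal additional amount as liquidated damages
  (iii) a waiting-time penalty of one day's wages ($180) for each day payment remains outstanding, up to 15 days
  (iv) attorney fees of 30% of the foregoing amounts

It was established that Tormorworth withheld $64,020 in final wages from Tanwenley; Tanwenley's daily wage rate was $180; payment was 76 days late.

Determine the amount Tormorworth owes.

Liquidated damages (equal amount): $64,020
Penalty days: min(76, 15) = 15
Waiting-time penalty: 15 × $180 = $2,700
Subtotal: $64,020 + $64,020 + $2,700 = $130,740
Attorney fees: 30% of $130,740 = $39,222
Total award: $130,740 + $39,222 = $169,962

$169,962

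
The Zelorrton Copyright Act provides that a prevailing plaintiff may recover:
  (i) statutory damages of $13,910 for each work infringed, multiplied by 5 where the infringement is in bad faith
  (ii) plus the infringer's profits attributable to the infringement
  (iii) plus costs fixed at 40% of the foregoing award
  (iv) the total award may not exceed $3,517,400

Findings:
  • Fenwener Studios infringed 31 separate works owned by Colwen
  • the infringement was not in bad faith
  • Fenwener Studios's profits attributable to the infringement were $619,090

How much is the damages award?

$1,470,420

Statutory damages: 31 × $13,910 = $431,210
Infringement not in bad faith: no ×5 enhancement.
Combined award: $431,210 + $619,090 = $1,050,300
Costs: 40% of $1,050,300 = $420,120
Award plus costs: $1,050,300 + $420,120 = $1,470,420
Cap at $3,517,400: $1,470,420 is within the cap, no reduction.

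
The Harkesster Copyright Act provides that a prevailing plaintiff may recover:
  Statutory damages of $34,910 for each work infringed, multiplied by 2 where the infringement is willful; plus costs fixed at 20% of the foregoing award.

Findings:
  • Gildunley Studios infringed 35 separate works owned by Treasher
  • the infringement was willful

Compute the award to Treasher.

Statutory damages: 35 × $34,910 = $1,221,850
Doubled: 2 × $1,221,850 = $2,443,700
Costs: 20% of $2,443,700 = $488,740
Award plus costs: $2,443,700 + $488,740 = $2,932,440

$2,932,440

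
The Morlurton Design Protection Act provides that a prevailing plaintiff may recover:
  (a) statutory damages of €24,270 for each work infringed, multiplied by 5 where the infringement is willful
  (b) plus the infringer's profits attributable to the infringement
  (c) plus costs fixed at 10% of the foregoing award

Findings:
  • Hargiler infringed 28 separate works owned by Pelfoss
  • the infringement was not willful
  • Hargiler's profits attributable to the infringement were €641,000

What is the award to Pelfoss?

€1,452,616

Statutory damages: 28 × €24,270 = €679,560
Infringement not willful: no ×5 enhancement.
Combined award: €679,560 + €641,000 = €1,320,560
Costs: 10% of €1,320,560 = €132,056
Award plus costs: €1,320,560 + €132,056 = €1,452,616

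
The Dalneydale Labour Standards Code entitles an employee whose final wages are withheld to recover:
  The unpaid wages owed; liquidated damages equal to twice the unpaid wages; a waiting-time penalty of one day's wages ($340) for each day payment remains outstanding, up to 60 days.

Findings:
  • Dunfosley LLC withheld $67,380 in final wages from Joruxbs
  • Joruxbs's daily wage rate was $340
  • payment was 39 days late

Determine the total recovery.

Doubled: 2 × $67,380 = $134,760
Penalty days: min(39, 60) = 39
Waiting-time penalty: 39 × $340 = $13,260
Total award: $67,380 + $134,760 + $13,260 = $215,400

$215,400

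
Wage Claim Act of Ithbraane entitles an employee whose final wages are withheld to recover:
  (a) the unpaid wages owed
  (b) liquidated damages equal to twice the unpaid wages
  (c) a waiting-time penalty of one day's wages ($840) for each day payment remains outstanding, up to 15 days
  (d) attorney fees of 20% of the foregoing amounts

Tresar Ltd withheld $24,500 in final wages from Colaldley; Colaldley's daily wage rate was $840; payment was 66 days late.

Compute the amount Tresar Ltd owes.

Doubled: 2 × $24,500 = $49,000
Penalty days: min(66, 15) = 15
Waiting-time penalty: 15 × $840 = $12,600
Subtotal: $24,500 + $49,000 + $12,600 = $86,100
Attorney fees: 20% of $86,100 = $17,220
Total award: $86,100 + $17,220 = $103,320

$103,320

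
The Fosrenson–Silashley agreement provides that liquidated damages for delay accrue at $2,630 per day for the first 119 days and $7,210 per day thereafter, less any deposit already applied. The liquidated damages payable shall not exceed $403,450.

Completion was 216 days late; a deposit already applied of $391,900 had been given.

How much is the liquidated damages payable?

Liquidated damages: $403,450

First 119 days: 119 × $2,630 = $312,970
Remaining days: (216 − 119) × $7,210 = $699,370
Accrued per-day damages: $312,970 + $699,370 = $1,012,340
Less deposit already applied: $1,012,340 − $391,900 = $620,440
Cap at $403,450: $620,440 exceeds the cap → $403,450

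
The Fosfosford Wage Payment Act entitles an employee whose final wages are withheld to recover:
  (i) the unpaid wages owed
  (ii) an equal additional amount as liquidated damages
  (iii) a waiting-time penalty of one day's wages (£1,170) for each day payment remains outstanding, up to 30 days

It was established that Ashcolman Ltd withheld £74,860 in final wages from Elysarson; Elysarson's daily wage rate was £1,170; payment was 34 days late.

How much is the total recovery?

Liquidated damages (equal amount): £74,860
Penalty days: min(34, 30) = 30
Waiting-time penalty: 30 × £1,170 = £35,100
Total award: £74,860 + £74,860 + £35,100 = £184,820

£184,820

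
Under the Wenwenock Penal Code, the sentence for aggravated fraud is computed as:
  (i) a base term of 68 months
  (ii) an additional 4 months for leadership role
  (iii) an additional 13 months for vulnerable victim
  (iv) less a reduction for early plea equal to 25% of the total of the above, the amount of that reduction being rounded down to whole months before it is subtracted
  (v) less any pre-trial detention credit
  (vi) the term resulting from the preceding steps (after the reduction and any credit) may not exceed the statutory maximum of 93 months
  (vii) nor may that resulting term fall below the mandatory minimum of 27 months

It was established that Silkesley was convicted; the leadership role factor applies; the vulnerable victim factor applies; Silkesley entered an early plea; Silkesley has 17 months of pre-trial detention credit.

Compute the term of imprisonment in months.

47 months

Leadership role enhancement: +4 months
Vulnerable victim enhancement: +13 months
Adjusted term: 68 months + 4 months + 13 months = 85 months
Early plea reduction: 25% of 85 months = 21 months (rounded down)
After reduction: 85 − 21 = 64 months
Less pre-trial detention credit: 64 months − 17 months = 47 months
Cap at 93 months: 47 months is within the cap, no reduction.
Minimum 27 months: 47 months meets the minimum, no increase.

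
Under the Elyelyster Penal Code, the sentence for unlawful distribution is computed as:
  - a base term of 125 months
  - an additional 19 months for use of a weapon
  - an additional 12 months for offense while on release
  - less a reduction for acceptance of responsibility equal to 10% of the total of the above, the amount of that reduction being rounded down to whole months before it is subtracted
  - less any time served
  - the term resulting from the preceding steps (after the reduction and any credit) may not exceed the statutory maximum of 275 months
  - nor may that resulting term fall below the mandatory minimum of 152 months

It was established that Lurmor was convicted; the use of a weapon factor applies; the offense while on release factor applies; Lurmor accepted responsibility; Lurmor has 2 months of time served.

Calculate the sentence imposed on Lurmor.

152 months

Use of a weapon enhancement: +19 months
Offense while on release enhancement: +12 months
Adjusted term: 125 months + 19 months + 12 months = 156 months
Acceptance of responsibility reduction: 10% of 156 months = 15 months (rounded down)
After reduction: 156 − 15 = 141 months
Less time served: 141 months − 2 months = 139 months
Cap at 275 months: 139 months is within the cap, no reduction.
Minimum 152 months: 139 months is below the minimum → 152 months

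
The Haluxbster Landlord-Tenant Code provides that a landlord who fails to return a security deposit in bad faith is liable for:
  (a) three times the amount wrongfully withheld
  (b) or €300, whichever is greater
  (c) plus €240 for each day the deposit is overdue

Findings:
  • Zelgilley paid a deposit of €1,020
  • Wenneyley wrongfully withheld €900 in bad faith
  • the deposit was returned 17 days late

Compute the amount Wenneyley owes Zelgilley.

€6,780

Trebled: 3 × €900 = €2,700
Minimum €300: €2,700 meets the minimum, no increase.
Late-return penalty: 17 × €240 = €4,080
Damages plus late penalty: €2,700 + €4,080 = €6,780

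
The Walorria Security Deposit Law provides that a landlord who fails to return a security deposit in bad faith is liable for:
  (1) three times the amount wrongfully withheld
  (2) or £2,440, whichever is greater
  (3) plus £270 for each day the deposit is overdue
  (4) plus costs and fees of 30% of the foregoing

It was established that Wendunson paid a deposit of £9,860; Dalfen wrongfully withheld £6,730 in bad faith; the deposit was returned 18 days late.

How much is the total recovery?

Trebled: 3 × £6,730 = £20,190
Minimum £2,440: £20,190 meets the minimum, no increase.
Late-return penalty: 18 × £270 = £4,860
Damages plus late penalty: £20,190 + £4,860 = £25,050
Costs and fees: 30% of £25,050 = £7,515
Total recovery: £25,050 + £7,515 = £32,565

£32,565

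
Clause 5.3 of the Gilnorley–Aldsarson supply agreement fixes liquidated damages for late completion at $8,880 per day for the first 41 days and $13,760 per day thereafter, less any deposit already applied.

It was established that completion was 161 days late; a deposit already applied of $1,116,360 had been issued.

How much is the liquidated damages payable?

First 41 days: 41 × $8,880 = $364,080
Remaining days: (161 − 41) × $13,760 = $1,651,200
Accrued per-day damages: $364,080 + $1,651,200 = $2,015,280
Less deposit already applied: $2,015,280 − $1,116,360 = $898,920

Liquidated damages: $898,920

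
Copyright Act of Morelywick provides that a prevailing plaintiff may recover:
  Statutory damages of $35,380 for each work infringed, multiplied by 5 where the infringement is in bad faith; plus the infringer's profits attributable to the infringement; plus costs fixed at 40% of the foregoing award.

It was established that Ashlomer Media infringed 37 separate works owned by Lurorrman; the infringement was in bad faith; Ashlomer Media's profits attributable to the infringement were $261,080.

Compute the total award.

$9,528,932

Statutory damages: 37 × $35,380 = $1,309,060
Multiplied by 5: 5 × $1,309,060 = $6,545,300
Combined award: $6,545,300 + $261,080 = $6,806,380
Costs: 40% of $6,806,380 = $2,722,552
Award plus costs: $6,806,380 + $2,722,552 = $9,528,932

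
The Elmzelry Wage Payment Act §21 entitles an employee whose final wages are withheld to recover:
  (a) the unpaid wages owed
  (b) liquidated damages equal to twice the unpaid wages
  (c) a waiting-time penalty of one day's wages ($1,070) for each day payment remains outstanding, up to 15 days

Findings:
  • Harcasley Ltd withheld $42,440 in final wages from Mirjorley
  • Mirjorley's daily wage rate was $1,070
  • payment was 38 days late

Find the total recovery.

Doubled: 2 × $42,440 = $84,880
Penalty days: min(38, 15) = 15
Waiting-time penalty: 15 × $1,070 = $16,050
Total award: $42,440 + $84,880 + $16,050 = $143,370

$143,370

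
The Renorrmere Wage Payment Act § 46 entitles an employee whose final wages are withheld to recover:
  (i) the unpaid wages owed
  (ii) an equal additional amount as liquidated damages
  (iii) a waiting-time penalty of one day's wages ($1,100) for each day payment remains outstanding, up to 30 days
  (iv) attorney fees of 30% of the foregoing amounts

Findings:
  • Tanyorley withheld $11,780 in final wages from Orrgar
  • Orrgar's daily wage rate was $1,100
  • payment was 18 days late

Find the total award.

$56,368

Liquidated damages (equal amount): $11,780
Penalty days: min(18, 30) = 18
Waiting-time penalty: 18 × $1,100 = $19,800
Subtotal: $11,780 + $11,780 + $19,800 = $43,360
Attorney fees: 30% of $43,360 = $13,008
Total award: $43,360 + $13,008 = $56,368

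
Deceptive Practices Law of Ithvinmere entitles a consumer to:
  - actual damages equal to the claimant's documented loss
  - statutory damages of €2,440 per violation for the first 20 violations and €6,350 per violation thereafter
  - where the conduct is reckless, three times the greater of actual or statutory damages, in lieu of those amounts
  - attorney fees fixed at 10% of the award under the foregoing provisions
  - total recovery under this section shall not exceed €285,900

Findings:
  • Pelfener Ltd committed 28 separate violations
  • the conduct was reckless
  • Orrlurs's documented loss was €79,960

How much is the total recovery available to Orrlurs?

€285,900

First 20 violations: 20 × €2,440 = €48,800
Remaining violations: (28 − 20) × €6,350 = €50,800
Statutory damages: €48,800 + €50,800 = €99,600
Greater of actual damages (€79,960) or statutory damages (€99,600): €99,600
Trebled: 3 × €99,600 = €298,800
Attorney fees: 10% of €298,800 = €29,880
Total before cap: €298,800 + €29,880 = €328,680
Cap at €285,900: €328,680 exceeds the cap → €285,900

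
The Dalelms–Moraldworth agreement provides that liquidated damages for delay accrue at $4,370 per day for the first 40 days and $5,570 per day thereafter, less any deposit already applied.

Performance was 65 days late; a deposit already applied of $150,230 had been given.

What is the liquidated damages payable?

$163,820

First 40 days: 40 × $4,370 = $174,800
Remaining days: (65 − 40) × $5,570 = $139,250
Accrued per-day damages: $174,800 + $139,250 = $314,050
Less deposit already applied: $314,050 − $150,230 = $163,820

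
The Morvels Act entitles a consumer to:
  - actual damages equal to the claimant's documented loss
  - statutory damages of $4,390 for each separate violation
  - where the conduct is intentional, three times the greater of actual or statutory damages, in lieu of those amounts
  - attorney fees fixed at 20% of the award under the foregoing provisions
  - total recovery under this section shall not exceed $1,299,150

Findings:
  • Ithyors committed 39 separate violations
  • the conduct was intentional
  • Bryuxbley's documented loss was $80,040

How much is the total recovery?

$616,356

Statutory damages: 39 × $4,390 = $171,210
Greater of actual damages ($80,040) or statutory damages ($171,210): $171,210
Trebled: 3 × $171,210 = $513,630
Attorney fees: 20% of $513,630 = $102,726
Total before cap: $513,630 + $102,726 = $616,356
Cap at $1,299,150: $616,356 is within the cap, no reduction.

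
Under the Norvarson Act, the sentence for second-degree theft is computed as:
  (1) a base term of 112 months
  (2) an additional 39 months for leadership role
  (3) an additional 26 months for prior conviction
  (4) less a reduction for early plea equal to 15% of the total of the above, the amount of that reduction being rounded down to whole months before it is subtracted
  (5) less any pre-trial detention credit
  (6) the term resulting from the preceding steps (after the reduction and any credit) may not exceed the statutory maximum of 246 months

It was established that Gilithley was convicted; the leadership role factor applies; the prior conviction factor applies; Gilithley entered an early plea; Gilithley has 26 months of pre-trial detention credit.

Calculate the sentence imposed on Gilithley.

Leadership role enhancement: +39 months
Prior conviction enhancement: +26 months
Adjusted term: 112 months + 39 months + 26 months = 177 months
Early plea reduction: 15% of 177 months = 26 months (rounded down)
After reduction: 177 − 26 = 151 months
Less pre-trial detention credit: 151 months − 26 months = 125 months
Cap at 246 months: 125 months is within the cap, no reduction.

125 months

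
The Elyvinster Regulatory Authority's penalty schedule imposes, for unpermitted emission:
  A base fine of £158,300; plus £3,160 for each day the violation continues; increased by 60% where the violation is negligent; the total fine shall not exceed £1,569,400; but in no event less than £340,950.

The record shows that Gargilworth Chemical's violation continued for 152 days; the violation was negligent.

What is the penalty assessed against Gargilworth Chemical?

£1,021,792

Per-day component: 152 × £3,160 = £480,320
Base plus per-day: £158,300 + £480,320 = £638,620
Enhancement: 60% of £638,620 = £383,172
Enhanced fine: £638,620 + £383,172 = £1,021,792
Cap at £1,569,400: £1,021,792 is within the cap, no reduction.
Minimum £340,950: £1,021,792 meets the minimum, no increase.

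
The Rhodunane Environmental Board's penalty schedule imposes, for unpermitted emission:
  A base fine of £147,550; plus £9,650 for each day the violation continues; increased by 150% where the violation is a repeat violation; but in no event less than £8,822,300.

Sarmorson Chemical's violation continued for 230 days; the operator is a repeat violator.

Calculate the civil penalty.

Per-day component: 230 × £9,650 = £2,219,500
Base plus per-day: £147,550 + £2,219,500 = £2,367,050
Enhancement: 150% of £2,367,050 = £3,550,575
Enhanced fine: £2,367,050 + £3,550,575 = £5,917,625
Minimum £8,822,300: £5,917,625 is below the minimum → £8,822,300

£8,822,300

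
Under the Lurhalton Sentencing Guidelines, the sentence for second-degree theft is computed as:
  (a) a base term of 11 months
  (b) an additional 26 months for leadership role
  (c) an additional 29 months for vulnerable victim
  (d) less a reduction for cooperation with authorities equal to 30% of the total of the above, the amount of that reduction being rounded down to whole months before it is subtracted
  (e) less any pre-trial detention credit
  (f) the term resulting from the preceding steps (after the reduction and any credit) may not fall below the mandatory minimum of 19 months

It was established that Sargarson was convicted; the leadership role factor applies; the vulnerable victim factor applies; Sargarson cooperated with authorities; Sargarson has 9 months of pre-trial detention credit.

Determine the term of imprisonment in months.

Leadership role enhancement: +26 months
Vulnerable victim enhancement: +29 months
Adjusted term: 11 months + 26 months + 29 months = 66 months
Cooperation with authorities reduction: 30% of 66 months = 19 months (rounded down)
After reduction: 66 − 19 = 47 months
Less pre-trial detention credit: 47 months − 9 months = 38 months
Minimum 19 months: 38 months meets the minimum, no increase.

Sentence: 38 months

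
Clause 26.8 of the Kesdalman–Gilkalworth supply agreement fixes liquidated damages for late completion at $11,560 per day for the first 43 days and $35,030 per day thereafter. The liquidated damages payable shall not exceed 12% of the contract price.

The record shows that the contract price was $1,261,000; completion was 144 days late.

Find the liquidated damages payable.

$151,320

First 43 days: 43 × $11,560 = $497,080
Remaining days: (144 − 43) × $35,030 = $3,538,030
Accrued per-day damages: $497,080 + $3,538,030 = $4,035,110
Cap: 12% of $1,261,000 = $151,320
Cap at $151,320: $4,035,110 exceeds the cap → $151,320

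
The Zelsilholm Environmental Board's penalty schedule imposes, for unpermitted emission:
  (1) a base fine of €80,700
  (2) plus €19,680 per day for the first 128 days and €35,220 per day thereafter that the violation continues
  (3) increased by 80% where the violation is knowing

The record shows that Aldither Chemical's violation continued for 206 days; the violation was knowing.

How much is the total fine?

First 128 days: 128 × €19,680 = €2,519,040
Remaining days: (206 − 128) × €35,220 = €2,747,160
Per-day component: €2,519,040 + €2,747,160 = €5,266,200
Base plus per-day: €80,700 + €5,266,200 = €5,346,900
Enhancement: 80% of €5,346,900 = €4,277,520
Enhanced fine: €5,346,900 + €4,277,520 = €9,624,420

€9,624,420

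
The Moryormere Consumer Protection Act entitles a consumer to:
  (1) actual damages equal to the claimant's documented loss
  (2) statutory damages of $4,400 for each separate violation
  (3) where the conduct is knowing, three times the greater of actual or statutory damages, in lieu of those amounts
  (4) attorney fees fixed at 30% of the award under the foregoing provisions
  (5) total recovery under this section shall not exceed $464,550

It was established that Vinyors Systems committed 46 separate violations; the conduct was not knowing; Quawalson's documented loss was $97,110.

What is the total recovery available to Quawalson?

$389,363

Statutory damages: 46 × $4,400 = $202,400
Conduct not knowing: the in-lieu enhancement does not apply.
Actual plus statutory damages: $97,110 + $202,400 = $299,510
Attorney fees: 30% of $299,510 = $89,853
Total before cap: $299,510 + $89,853 = $389,363
Cap at $464,550: $389,363 is within the cap, no reduction.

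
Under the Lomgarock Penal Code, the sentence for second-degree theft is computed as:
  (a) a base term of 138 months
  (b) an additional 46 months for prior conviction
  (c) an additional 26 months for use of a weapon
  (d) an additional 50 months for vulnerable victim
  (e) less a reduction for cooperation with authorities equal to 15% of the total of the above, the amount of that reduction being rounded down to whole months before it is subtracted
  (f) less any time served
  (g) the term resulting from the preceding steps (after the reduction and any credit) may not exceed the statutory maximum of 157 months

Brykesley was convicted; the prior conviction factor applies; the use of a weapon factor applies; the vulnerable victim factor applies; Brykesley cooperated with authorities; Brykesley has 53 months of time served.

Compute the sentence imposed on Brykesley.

Prior conviction enhancement: +46 months
Use of a weapon enhancement: +26 months
Vulnerable victim enhancement: +50 months
Adjusted term: 138 months + 46 months + 26 months + 50 months = 260 months
Cooperation with authorities reduction: 15% of 260 months = 39 months (rounded down)
After reduction: 260 − 39 = 221 months
Less time served: 221 months − 53 months = 168 months
Cap at 157 months: 168 months exceeds the cap → 157 months

157 months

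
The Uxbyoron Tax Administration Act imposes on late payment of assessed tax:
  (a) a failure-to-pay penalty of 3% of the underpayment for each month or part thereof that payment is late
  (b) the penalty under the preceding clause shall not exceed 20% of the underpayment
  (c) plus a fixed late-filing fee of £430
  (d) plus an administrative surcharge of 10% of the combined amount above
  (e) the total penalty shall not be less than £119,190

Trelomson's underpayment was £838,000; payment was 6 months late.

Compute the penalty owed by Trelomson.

£166,397

Accrued rate: 3% × 6 = 18%, capped at 20% → 18%
Failure-to-pay penalty: 18% of £838,000 = £150,840
Penalty before surcharge: £150,840 + £430 = £151,270
Administrative surcharge: 10% of £151,270 = £15,127
Total penalty: £151,270 + £15,127 = £166,397
Minimum £119,190: £166,397 meets the minimum, no increase.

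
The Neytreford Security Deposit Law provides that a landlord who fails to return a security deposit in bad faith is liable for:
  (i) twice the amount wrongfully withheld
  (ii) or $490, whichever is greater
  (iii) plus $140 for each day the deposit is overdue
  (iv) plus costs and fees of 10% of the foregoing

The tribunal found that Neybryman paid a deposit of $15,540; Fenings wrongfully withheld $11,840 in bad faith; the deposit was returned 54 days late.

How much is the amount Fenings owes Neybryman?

$34,364

Doubled: 2 × $11,840 = $23,680
Minimum $490: $23,680 meets the minimum, no increase.
Late-return penalty: 54 × $140 = $7,560
Damages plus late penalty: $23,680 + $7,560 = $31,240
Costs and fees: 10% of $31,240 = $3,124
Total recovery: $31,240 + $3,124 = $34,364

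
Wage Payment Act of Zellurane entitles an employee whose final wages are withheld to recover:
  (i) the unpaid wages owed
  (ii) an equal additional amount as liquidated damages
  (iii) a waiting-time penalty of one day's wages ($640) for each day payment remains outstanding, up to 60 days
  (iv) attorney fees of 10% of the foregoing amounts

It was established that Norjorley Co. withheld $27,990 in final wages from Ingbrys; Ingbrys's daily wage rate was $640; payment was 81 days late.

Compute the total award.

$103,818

Liquidated damages (equal amount): $27,990
Penalty days: min(81, 60) = 60
Waiting-time penalty: 60 × $640 = $38,400
Subtotal: $27,990 + $27,990 + $38,400 = $94,380
Attorney fees: 10% of $94,380 = $9,438
Total award: $94,380 + $9,438 = $103,818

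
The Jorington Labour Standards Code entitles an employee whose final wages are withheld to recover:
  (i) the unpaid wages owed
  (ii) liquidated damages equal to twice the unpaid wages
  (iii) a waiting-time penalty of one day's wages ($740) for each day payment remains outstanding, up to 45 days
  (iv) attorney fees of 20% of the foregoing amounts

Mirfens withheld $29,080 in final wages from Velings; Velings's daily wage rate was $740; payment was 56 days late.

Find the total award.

Doubled: 2 × $29,080 = $58,160
Penalty days: min(56, 45) = 45
Waiting-time penalty: 45 × $740 = $33,300
Subtotal: $29,080 + $58,160 + $33,300 = $120,540
Attorney fees: 20% of $120,540 = $24,108
Total award: $120,540 + $24,108 = $144,648

Total award: $144,648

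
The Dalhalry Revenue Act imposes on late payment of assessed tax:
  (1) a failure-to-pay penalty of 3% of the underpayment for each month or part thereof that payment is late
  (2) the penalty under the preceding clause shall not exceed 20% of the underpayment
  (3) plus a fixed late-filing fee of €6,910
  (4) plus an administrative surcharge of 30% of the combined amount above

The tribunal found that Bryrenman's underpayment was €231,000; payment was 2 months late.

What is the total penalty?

Penalty: €27,001

Accrued rate: 3% × 2 = 6%, capped at 20% → 6%
Failure-to-pay penalty: 6% of €231,000 = €13,860
Penalty before surcharge: €13,860 + €6,910 = €20,770
Administrative surcharge: 30% of €20,770 = €6,231
Total penalty: €20,770 + €6,231 = €27,001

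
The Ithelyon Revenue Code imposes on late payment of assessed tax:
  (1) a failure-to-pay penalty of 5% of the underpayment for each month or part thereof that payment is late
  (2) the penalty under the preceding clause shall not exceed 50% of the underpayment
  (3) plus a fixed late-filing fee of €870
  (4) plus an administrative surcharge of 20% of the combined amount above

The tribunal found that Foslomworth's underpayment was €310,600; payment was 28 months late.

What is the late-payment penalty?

€187,404

Accrued rate: 5% × 28 = 140%, capped at 50% → 50%
Failure-to-pay penalty: 50% of €310,600 = €155,300
Penalty before surcharge: €155,300 + €870 = €156,170
Administrative surcharge: 20% of €156,170 = €31,234
Total penalty: €156,170 + €31,234 = €187,404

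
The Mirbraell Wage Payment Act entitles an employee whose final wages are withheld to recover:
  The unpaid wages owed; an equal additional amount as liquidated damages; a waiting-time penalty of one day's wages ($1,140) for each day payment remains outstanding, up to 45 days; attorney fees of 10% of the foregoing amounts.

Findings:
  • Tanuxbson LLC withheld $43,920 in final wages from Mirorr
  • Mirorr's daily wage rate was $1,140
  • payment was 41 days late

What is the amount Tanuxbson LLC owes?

Liquidated damages (equal amount): $43,920
Penalty days: min(41, 45) = 41
Waiting-time penalty: 41 × $1,140 = $46,740
Subtotal: $43,920 + $43,920 + $46,740 = $134,580
Attorney fees: 10% of $134,580 = $13,458
Total award: $134,580 + $13,458 = $148,038

$148,038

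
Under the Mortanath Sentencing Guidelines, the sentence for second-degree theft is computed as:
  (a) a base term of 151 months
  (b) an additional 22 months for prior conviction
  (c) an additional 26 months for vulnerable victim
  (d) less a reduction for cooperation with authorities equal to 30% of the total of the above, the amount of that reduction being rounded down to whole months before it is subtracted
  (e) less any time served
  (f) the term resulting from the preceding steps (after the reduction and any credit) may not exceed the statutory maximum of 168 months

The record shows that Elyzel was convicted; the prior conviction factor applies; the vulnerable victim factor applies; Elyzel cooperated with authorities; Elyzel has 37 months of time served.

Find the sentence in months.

Prior conviction enhancement: +22 months
Vulnerable victim enhancement: +26 months
Adjusted term: 151 months + 22 months + 26 months = 199 months
Cooperation with authorities reduction: 30% of 199 months = 59 months (rounded down)
After reduction: 199 − 59 = 140 months
Less time served: 140 months − 37 months = 103 months
Cap at 168 months: 103 months is within the cap, no reduction.

103 months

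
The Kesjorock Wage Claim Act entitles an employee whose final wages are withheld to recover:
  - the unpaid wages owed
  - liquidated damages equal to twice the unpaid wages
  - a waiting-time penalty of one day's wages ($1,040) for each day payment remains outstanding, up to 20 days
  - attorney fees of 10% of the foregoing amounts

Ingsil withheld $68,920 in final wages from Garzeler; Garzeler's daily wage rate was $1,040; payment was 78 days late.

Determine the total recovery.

Doubled: 2 × $68,920 = $137,840
Penalty days: min(78, 20) = 20
Waiting-time penalty: 20 × $1,040 = $20,800
Subtotal: $68,920 + $137,840 + $20,800 = $227,560
Attorney fees: 10% of $227,560 = $22,756
Total award: $227,560 + $22,756 = $250,316

Total award: $250,316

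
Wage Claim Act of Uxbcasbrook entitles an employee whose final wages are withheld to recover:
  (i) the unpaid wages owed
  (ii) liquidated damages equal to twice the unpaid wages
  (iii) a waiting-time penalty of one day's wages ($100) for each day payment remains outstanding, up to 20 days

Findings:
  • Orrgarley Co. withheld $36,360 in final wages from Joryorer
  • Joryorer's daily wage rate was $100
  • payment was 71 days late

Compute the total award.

Doubled: 2 × $36,360 = $72,720
Penalty days: min(71, 20) = 20
Waiting-time penalty: 20 × $100 = $2,000
Total award: $36,360 + $72,720 + $2,000 = $111,080

Total award: $111,080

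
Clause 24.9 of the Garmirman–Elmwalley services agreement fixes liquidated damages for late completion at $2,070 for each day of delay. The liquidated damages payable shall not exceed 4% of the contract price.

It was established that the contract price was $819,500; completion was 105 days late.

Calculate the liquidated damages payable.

Per-day damages: 105 × $2,070 = $217,350
Cap: 4% of $819,500 = $32,780
Cap at $32,780: $217,350 exceeds the cap → $32,780

$32,780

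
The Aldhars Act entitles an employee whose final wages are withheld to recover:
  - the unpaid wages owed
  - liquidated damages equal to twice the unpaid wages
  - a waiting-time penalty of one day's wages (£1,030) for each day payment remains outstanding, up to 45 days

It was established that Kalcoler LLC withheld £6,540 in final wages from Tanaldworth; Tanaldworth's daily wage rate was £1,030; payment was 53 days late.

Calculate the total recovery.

Total award: £65,970

Doubled: 2 × £6,540 = £13,080
Penalty days: min(53, 45) = 45
Waiting-time penalty: 45 × £1,030 = £46,350
Total award: £6,540 + £13,080 + £46,350 = £65,970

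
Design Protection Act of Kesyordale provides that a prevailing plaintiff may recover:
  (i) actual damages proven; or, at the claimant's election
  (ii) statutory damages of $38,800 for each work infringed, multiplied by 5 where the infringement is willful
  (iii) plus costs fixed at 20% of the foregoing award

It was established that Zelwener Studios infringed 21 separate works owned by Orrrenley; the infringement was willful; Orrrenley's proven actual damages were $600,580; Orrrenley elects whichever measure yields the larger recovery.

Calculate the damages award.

Award: $4,888,800

Statutory damages: 21 × $38,800 = $814,800
Multiplied by 5: 5 × $814,800 = $4,074,000
Greater of actual damages ($600,580) or enhanced statutory damages ($4,074,000): $4,074,000
Costs: 20% of $4,074,000 = $814,800
Award plus costs: $4,074,000 + $814,800 = $4,888,800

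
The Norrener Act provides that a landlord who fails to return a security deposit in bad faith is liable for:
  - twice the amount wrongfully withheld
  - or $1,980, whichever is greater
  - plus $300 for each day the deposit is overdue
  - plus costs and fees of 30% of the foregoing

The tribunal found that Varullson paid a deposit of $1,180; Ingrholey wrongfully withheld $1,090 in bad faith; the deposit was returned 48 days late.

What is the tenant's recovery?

Doubled: 2 × $1,090 = $2,180
Minimum $1,980: $2,180 meets the minimum, no increase.
Late-return penalty: 48 × $300 = $14,400
Damages plus late penalty: $2,180 + $14,400 = $16,580
Costs and fees: 30% of $16,580 = $4,974
Total recovery: $16,580 + $4,974 = $21,554

$21,554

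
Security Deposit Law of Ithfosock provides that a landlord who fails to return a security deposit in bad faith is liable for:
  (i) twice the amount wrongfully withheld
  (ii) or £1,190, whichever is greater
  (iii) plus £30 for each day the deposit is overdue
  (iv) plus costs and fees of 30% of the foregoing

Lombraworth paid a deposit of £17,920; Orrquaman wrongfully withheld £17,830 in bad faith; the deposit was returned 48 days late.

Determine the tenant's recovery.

£48,230

Doubled: 2 × £17,830 = £35,660
Minimum £1,190: £35,660 meets the minimum, no increase.
Late-return penalty: 48 × £30 = £1,440
Damages plus late penalty: £35,660 + £1,440 = £37,100
Costs and fees: 30% of £37,100 = £11,130
Total recovery: £37,100 + £11,130 = £48,230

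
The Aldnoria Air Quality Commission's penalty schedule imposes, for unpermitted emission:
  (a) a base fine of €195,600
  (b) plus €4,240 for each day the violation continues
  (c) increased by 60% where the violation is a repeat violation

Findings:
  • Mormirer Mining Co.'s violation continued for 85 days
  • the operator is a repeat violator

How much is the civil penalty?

€889,600

Per-day component: 85 × €4,240 = €360,400
Base plus per-day: €195,600 + €360,400 = €556,000
Enhancement: 60% of €556,000 = €333,600
Enhanced fine: €556,000 + €333,600 = €889,600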